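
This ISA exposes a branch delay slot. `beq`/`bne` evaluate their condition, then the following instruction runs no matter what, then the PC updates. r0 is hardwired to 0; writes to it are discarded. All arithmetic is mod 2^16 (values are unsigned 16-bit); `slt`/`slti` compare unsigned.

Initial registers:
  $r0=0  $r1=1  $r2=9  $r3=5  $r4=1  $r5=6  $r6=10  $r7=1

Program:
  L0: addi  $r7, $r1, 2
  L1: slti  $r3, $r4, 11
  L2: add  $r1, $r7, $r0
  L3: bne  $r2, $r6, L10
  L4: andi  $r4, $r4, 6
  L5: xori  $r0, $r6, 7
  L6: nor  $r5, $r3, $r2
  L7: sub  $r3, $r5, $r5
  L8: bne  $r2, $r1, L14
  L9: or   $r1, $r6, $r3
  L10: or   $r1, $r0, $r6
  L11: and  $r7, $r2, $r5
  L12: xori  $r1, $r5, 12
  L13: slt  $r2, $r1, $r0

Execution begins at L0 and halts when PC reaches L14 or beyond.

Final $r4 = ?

  step pc=0: addi  $r7, $r1, 2  regs=(0,1,9,5,1,6,10,3)
  step pc=1: slti  $r3, $r4, 11  regs=(0,1,9,1,1,6,10,3)
  step pc=2: add  $r1, $r7, $r0  regs=(0,3,9,1,1,6,10,3)
  step pc=3: bne  $r2, $r6, L10  cond=T  regs=(0,3,9,1,1,6,10,3)
  step pc=4: andi  $r4, $r4, 6  regs=(0,3,9,1,0,6,10,3)
  step pc=10: or   $r1, $r0, $r6  regs=(0,10,9,1,0,6,10,3)
  step pc=11: and  $r7, $r2, $r5  regs=(0,10,9,1,0,6,10,0)
  step pc=12: xori  $r1, $r5, 12  regs=(0,10,9,1,0,6,10,0)
  step pc=13: slt  $r2, $r1, $r0  regs=(0,10,0,1,0,6,10,0)

0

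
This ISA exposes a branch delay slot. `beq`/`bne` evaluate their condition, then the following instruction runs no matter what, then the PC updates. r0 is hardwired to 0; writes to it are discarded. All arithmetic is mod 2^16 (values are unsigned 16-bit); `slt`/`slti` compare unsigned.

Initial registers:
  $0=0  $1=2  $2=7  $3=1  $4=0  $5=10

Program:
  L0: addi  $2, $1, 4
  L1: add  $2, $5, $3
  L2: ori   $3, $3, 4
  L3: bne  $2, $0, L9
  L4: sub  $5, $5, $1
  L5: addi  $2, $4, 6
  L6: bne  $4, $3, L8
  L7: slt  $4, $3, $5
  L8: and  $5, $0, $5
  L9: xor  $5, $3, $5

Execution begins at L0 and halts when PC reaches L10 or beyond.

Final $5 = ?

13

  step pc=0: addi  $2, $1, 4  regs=(0,2,6,1,0,10)
  step pc=1: add  $2, $5, $3  regs=(0,2,11,1,0,10)
  step pc=2: ori   $3, $3, 4  regs=(0,2,11,5,0,10)
  step pc=3: bne  $2, $0, L9  cond=T  regs=(0,2,11,5,0,10)
  step pc=4: sub  $5, $5, $1  regs=(0,2,11,5,0,8)
  step pc=9: xor  $5, $3, $5  regs=(0,2,11,5,0,13)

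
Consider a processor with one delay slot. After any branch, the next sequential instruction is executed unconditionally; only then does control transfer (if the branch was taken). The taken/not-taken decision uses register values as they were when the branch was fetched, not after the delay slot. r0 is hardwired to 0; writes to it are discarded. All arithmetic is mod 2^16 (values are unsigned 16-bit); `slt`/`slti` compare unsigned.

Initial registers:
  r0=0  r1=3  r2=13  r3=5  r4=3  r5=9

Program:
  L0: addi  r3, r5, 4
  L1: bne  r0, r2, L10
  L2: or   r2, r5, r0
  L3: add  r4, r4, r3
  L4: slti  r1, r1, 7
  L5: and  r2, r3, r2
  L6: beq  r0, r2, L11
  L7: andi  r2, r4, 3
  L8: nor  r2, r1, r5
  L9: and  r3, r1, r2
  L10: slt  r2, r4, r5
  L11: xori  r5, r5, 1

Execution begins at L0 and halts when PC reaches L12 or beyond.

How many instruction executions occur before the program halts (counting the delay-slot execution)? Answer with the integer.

  step pc=0: addi  r3, r5, 4  regs=(0,3,13,13,3,9)
  step pc=1: bne  r0, r2, L10  cond=T  regs=(0,3,13,13,3,9)
  step pc=2: or   r2, r5, r0  regs=(0,3,9,13,3,9)
  step pc=10: slt  r2, r4, r5  regs=(0,3,1,13,3,9)
  step pc=11: xori  r5, r5, 1  regs=(0,3,1,13,3,8)

5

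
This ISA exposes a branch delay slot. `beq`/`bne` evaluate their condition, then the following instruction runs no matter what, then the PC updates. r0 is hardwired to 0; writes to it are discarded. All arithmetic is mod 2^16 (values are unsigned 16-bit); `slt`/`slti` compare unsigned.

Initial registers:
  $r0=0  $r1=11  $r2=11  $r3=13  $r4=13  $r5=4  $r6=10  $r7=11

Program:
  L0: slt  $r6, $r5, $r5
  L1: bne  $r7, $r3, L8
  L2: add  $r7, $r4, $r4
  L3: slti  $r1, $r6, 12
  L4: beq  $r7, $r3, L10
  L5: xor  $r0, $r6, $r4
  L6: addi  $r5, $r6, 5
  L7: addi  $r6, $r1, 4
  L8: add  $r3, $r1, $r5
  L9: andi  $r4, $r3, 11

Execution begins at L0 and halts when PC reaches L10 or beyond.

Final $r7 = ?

26

[0] slt  $r6, $r5, $r5  →  {$r0:0, $r1:11, $r2:11, $r3:13, $r4:13, $r5:4, $r6:0, $r7:11}
[1] bne  $r7, $r3, L8  →  {$r0:0, $r1:11, $r2:11, $r3:13, $r4:13, $r5:4, $r6:0, $r7:11}  ⟨branch taken⟩
[2] add  $r7, $r4, $r4  →  {$r0:0, $r1:11, $r2:11, $r3:13, $r4:13, $r5:4, $r6:0, $r7:26}
[8] add  $r3, $r1, $r5  →  {$r0:0, $r1:11, $r2:11, $r3:15, $r4:13, $r5:4, $r6:0, $r7:26}
[9] andi  $r4, $r3, 11  →  {$r0:0, $r1:11, $r2:11, $r3:15, $r4:11, $r5:4, $r6:0, $r7:26}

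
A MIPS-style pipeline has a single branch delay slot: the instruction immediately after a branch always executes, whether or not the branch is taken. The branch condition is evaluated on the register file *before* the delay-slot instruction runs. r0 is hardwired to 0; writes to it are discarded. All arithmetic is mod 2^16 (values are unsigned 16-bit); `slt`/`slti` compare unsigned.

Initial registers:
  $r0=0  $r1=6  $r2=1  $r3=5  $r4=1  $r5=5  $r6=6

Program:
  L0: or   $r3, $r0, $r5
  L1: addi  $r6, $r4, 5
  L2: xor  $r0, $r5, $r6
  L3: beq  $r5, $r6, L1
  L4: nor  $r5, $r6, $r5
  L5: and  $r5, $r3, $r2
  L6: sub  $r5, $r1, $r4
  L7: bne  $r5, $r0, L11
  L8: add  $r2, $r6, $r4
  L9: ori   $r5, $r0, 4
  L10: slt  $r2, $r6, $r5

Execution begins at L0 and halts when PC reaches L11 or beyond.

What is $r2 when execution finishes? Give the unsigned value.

7

  step pc=0: or   $r3, $r0, $r5  regs=(0,6,1,5,1,5,6)
  step pc=1: addi  $r6, $r4, 5  regs=(0,6,1,5,1,5,6)
  step pc=2: xor  $r0, $r5, $r6  regs=(0,6,1,5,1,5,6)
  step pc=3: beq  $r5, $r6, L1  cond=F  regs=(0,6,1,5,1,5,6)
  step pc=4: nor  $r5, $r6, $r5  regs=(0,6,1,5,1,65528,6)
  step pc=5: and  $r5, $r3, $r2  regs=(0,6,1,5,1,1,6)
  step pc=6: sub  $r5, $r1, $r4  regs=(0,6,1,5,1,5,6)
  step pc=7: bne  $r5, $r0, L11  cond=T  regs=(0,6,1,5,1,5,6)
  step pc=8: add  $r2, $r6, $r4  regs=(0,6,7,5,1,5,6)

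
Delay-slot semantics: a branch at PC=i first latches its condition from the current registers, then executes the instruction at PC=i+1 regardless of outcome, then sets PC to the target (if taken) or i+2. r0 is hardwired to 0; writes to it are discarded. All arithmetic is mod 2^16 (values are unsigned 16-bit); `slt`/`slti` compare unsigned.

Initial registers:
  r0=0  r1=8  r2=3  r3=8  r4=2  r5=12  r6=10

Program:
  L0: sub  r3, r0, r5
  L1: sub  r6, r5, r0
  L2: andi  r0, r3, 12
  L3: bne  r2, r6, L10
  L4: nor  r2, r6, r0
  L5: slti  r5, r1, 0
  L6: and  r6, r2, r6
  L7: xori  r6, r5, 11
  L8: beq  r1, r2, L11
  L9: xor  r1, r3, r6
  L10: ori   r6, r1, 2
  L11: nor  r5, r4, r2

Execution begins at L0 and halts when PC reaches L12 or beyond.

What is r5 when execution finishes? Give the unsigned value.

#0 sub  r3, r0, r5 ; 0/8/3/65524/2/12/10
#1 sub  r6, r5, r0 ; 0/8/3/65524/2/12/12
#2 andi  r0, r3, 12 ; 0/8/3/65524/2/12/12
#3 bne  r2, r6, L10 ; 0/8/3/65524/2/12/12 ; →target
#4 nor  r2, r6, r0 ; 0/8/65523/65524/2/12/12
#10 ori   r6, r1, 2 ; 0/8/65523/65524/2/12/10
#11 nor  r5, r4, r2 ; 0/8/65523/65524/2/12/10

12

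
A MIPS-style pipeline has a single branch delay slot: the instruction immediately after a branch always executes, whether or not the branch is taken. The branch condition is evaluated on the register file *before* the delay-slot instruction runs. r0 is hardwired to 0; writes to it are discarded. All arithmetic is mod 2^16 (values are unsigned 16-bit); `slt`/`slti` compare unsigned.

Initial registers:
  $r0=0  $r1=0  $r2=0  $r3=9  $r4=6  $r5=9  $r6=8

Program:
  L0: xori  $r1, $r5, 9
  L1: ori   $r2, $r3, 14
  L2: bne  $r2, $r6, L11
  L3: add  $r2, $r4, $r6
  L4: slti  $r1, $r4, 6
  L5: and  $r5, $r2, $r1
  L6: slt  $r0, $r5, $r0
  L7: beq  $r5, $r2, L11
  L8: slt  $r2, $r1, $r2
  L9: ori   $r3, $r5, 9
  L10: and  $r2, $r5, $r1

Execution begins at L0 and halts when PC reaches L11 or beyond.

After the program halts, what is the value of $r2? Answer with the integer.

[0] xori  $r1, $r5, 9  →  {$r0:0, $r1:0, $r2:0, $r3:9, $r4:6, $r5:9, $r6:8}
[1] ori   $r2, $r3, 14  →  {$r0:0, $r1:0, $r2:15, $r3:9, $r4:6, $r5:9, $r6:8}
[2] bne  $r2, $r6, L11  →  {$r0:0, $r1:0, $r2:15, $r3:9, $r4:6, $r5:9, $r6:8}  ⟨branch taken⟩
[3] add  $r2, $r4, $r6  →  {$r0:0, $r1:0, $r2:14, $r3:9, $r4:6, $r5:9, $r6:8}

14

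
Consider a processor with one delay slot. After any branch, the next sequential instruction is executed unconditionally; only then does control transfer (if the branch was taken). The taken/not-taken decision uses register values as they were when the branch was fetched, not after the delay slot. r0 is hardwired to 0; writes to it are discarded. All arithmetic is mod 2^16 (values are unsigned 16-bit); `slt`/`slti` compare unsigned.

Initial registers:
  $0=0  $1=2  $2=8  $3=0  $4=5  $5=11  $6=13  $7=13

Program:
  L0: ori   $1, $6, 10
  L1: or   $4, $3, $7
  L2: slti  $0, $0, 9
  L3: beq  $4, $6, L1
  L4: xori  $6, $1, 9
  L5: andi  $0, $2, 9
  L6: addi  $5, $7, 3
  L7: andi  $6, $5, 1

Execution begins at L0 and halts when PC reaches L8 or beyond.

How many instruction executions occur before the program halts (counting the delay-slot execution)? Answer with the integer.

#0 ori   $1, $6, 10 ; 0/15/8/0/5/11/13/13
#1 or   $4, $3, $7 ; 0/15/8/0/13/11/13/13
#2 slti  $0, $0, 9 ; 0/15/8/0/13/11/13/13
#3 beq  $4, $6, L1 ; 0/15/8/0/13/11/13/13 ; →target
#4 xori  $6, $1, 9 ; 0/15/8/0/13/11/6/13
#1 or   $4, $3, $7 ; 0/15/8/0/13/11/6/13
#2 slti  $0, $0, 9 ; 0/15/8/0/13/11/6/13
#3 beq  $4, $6, L1 ; 0/15/8/0/13/11/6/13 ; →fallthru
#4 xori  $6, $1, 9 ; 0/15/8/0/13/11/6/13
#5 andi  $0, $2, 9 ; 0/15/8/0/13/11/6/13
#6 addi  $5, $7, 3 ; 0/15/8/0/13/16/6/13
#7 andi  $6, $5, 1 ; 0/15/8/0/13/16/0/13

12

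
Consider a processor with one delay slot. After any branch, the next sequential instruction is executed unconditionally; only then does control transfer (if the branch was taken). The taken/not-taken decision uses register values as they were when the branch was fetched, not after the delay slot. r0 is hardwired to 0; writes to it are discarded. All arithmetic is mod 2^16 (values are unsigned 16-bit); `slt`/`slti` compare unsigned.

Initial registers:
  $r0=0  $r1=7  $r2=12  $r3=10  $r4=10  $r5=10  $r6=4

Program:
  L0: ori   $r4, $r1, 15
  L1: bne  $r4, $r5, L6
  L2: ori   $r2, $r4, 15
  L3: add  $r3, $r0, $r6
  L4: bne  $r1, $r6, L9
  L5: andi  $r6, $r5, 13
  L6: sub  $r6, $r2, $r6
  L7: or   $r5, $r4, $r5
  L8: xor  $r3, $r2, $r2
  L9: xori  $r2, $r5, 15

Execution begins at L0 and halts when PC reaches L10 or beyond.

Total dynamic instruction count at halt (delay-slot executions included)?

[0] ori   $r4, $r1, 15  →  {$r0:0, $r1:7, $r2:12, $r3:10, $r4:15, $r5:10, $r6:4}
[1] bne  $r4, $r5, L6  →  {$r0:0, $r1:7, $r2:12, $r3:10, $r4:15, $r5:10, $r6:4}  ⟨branch taken⟩
[2] ori   $r2, $r4, 15  →  {$r0:0, $r1:7, $r2:15, $r3:10, $r4:15, $r5:10, $r6:4}
[6] sub  $r6, $r2, $r6  →  {$r0:0, $r1:7, $r2:15, $r3:10, $r4:15, $r5:10, $r6:11}
[7] or   $r5, $r4, $r5  →  {$r0:0, $r1:7, $r2:15, $r3:10, $r4:15, $r5:15, $r6:11}
[8] xor  $r3, $r2, $r2  →  {$r0:0, $r1:7, $r2:15, $r3:0, $r4:15, $r5:15, $r6:11}
[9] xori  $r2, $r5, 15  →  {$r0:0, $r1:7, $r2:0, $r3:0, $r4:15, $r5:15, $r6:11}

7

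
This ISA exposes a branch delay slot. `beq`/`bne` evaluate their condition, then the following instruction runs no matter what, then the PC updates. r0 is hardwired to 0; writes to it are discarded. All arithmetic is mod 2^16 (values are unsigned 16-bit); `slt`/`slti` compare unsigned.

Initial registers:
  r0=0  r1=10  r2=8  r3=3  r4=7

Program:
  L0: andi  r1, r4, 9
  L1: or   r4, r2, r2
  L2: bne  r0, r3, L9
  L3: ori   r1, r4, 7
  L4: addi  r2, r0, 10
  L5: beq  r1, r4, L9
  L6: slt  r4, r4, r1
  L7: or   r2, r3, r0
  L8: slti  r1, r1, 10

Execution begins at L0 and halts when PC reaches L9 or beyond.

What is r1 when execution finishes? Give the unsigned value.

PC=0  andi  r1, r4, 9        | r0=0 r1=1 r2=8 r3=3 r4=7
PC=1  or   r4, r2, r2        | r0=0 r1=1 r2=8 r3=3 r4=8
PC=2  bne  r0, r3, L9        | r0=0 r1=1 r2=8 r3=3 r4=8  [TAKEN]
PC=3  ori   r1, r4, 7        | r0=0 r1=15 r2=8 r3=3 r4=8

15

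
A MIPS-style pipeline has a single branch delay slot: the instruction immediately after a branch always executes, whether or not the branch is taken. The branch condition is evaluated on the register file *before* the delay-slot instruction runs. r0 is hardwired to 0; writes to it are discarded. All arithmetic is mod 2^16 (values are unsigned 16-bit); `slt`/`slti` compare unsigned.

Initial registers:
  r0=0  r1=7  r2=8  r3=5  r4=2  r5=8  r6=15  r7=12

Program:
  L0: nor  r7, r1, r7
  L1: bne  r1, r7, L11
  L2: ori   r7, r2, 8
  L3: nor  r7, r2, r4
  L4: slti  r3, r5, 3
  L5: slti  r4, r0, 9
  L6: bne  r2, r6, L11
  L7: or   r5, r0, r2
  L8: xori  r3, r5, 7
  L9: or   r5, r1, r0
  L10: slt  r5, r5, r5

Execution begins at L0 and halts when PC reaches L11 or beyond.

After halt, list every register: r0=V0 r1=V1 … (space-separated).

r0=0 r1=7 r2=8 r3=5 r4=2 r5=8 r6=15 r7=8

#0 nor  r7, r1, r7 ; 0/7/8/5/2/8/15/65520
#1 bne  r1, r7, L11 ; 0/7/8/5/2/8/15/65520 ; →target
#2 ori   r7, r2, 8 ; 0/7/8/5/2/8/15/8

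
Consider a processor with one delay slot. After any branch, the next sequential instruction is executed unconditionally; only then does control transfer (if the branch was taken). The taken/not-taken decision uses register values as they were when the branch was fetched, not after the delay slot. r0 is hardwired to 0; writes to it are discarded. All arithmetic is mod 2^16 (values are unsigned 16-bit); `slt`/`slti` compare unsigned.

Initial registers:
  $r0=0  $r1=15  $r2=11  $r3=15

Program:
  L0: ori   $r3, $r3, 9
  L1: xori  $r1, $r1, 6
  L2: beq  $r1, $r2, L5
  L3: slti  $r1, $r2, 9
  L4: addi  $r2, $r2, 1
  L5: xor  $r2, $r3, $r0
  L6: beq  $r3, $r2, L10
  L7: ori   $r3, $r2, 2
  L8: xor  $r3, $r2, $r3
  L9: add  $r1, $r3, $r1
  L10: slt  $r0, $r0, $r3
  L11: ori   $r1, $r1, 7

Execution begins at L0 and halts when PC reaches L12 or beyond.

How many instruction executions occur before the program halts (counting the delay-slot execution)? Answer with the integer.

  step pc=0: ori   $r3, $r3, 9  regs=(0,15,11,15)
  step pc=1: xori  $r1, $r1, 6  regs=(0,9,11,15)
  step pc=2: beq  $r1, $r2, L5  cond=F  regs=(0,9,11,15)
  step pc=3: slti  $r1, $r2, 9  regs=(0,0,11,15)
  step pc=4: addi  $r2, $r2, 1  regs=(0,0,12,15)
  step pc=5: xor  $r2, $r3, $r0  regs=(0,0,15,15)
  step pc=6: beq  $r3, $r2, L10  cond=T  regs=(0,0,15,15)
  step pc=7: ori   $r3, $r2, 2  regs=(0,0,15,15)
  step pc=10: slt  $r0, $r0, $r3  regs=(0,0,15,15)
  step pc=11: ori   $r1, $r1, 7  regs=(0,7,15,15)

10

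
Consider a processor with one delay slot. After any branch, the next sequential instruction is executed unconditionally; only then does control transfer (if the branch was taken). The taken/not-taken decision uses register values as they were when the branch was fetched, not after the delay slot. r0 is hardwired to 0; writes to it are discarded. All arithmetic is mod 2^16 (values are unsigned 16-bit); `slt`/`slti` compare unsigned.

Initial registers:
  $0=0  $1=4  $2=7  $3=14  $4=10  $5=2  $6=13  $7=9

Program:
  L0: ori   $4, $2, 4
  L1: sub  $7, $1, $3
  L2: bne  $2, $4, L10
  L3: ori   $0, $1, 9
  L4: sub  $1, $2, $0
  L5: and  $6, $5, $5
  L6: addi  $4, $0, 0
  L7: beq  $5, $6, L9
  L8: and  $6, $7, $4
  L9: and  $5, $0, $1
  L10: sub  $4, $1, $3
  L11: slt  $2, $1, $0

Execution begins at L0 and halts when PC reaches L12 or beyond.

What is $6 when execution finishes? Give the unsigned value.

#0 ori   $4, $2, 4 ; 0/4/7/14/7/2/13/9
#1 sub  $7, $1, $3 ; 0/4/7/14/7/2/13/65526
#2 bne  $2, $4, L10 ; 0/4/7/14/7/2/13/65526 ; →fallthru
#3 ori   $0, $1, 9 ; 0/4/7/14/7/2/13/65526
#4 sub  $1, $2, $0 ; 0/7/7/14/7/2/13/65526
#5 and  $6, $5, $5 ; 0/7/7/14/7/2/2/65526
#6 addi  $4, $0, 0 ; 0/7/7/14/0/2/2/65526
#7 beq  $5, $6, L9 ; 0/7/7/14/0/2/2/65526 ; →target
#8 and  $6, $7, $4 ; 0/7/7/14/0/2/0/65526
#9 and  $5, $0, $1 ; 0/7/7/14/0/0/0/65526
#10 sub  $4, $1, $3 ; 0/7/7/14/65529/0/0/65526
#11 slt  $2, $1, $0 ; 0/7/0/14/65529/0/0/65526

0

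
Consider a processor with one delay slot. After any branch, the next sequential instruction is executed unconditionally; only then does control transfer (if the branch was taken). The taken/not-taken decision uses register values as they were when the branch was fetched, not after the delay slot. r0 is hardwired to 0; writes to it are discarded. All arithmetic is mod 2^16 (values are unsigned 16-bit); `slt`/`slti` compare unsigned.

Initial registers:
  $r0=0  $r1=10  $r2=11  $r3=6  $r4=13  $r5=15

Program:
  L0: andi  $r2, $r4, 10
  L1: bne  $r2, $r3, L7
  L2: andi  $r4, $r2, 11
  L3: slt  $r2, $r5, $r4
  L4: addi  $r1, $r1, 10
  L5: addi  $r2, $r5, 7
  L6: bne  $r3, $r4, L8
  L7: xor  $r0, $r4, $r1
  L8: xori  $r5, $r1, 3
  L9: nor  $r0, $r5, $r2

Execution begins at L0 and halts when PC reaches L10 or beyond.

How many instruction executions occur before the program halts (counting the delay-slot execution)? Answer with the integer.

[0] andi  $r2, $r4, 10  →  {$r0:0, $r1:10, $r2:8, $r3:6, $r4:13, $r5:15}
[1] bne  $r2, $r3, L7  →  {$r0:0, $r1:10, $r2:8, $r3:6, $r4:13, $r5:15}  ⟨branch taken⟩
[2] andi  $r4, $r2, 11  →  {$r0:0, $r1:10, $r2:8, $r3:6, $r4:8, $r5:15}
[7] xor  $r0, $r4, $r1  →  {$r0:0, $r1:10, $r2:8, $r3:6, $r4:8, $r5:15}
[8] xori  $r5, $r1, 3  →  {$r0:0, $r1:10, $r2:8, $r3:6, $r4:8, $r5:9}
[9] nor  $r0, $r5, $r2  →  {$r0:0, $r1:10, $r2:8, $r3:6, $r4:8, $r5:9}

6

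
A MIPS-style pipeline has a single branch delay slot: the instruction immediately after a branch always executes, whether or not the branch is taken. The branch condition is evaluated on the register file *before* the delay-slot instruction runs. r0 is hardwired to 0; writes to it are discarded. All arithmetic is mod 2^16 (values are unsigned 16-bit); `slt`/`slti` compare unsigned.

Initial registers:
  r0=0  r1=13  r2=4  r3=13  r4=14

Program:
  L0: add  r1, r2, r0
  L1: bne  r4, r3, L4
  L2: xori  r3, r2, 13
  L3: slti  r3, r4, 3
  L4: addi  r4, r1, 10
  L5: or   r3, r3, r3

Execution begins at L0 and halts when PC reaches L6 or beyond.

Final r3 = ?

9

[0] add  r1, r2, r0  →  {r0:0, r1:4, r2:4, r3:13, r4:14}
[1] bne  r4, r3, L4  →  {r0:0, r1:4, r2:4, r3:13, r4:14}  ⟨branch taken⟩
[2] xori  r3, r2, 13  →  {r0:0, r1:4, r2:4, r3:9, r4:14}
[4] addi  r4, r1, 10  →  {r0:0, r1:4, r2:4, r3:9, r4:14}
[5] or   r3, r3, r3  →  {r0:0, r1:4, r2:4, r3:9, r4:14}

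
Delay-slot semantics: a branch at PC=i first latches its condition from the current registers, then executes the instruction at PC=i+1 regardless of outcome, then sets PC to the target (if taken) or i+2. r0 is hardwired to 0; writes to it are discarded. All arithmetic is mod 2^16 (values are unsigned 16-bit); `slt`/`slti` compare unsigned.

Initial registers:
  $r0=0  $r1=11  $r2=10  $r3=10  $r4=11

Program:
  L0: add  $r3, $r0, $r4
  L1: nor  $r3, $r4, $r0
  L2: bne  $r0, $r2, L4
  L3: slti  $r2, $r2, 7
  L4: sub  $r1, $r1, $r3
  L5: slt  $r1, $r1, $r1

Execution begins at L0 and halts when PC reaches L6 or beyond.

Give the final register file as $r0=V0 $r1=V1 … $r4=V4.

$r0=0 $r1=0 $r2=0 $r3=65524 $r4=11

  step pc=0: add  $r3, $r0, $r4  regs=(0,11,10,11,11)
  step pc=1: nor  $r3, $r4, $r0  regs=(0,11,10,65524,11)
  step pc=2: bne  $r0, $r2, L4  cond=T  regs=(0,11,10,65524,11)
  step pc=3: slti  $r2, $r2, 7  regs=(0,11,0,65524,11)
  step pc=4: sub  $r1, $r1, $r3  regs=(0,23,0,65524,11)
  step pc=5: slt  $r1, $r1, $r1  regs=(0,0,0,65524,11)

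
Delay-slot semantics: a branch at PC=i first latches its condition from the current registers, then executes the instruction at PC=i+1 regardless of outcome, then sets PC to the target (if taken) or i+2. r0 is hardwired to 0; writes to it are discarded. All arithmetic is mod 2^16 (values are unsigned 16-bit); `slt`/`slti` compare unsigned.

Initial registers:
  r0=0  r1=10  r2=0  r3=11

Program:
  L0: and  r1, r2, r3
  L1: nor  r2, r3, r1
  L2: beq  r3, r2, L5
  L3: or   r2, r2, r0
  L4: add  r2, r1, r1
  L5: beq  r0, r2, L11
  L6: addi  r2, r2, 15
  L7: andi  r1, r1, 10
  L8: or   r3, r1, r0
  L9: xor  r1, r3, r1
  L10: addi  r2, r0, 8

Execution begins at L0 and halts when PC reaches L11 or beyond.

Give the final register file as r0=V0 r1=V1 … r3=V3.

[0] and  r1, r2, r3  →  {r0:0, r1:0, r2:0, r3:11}
[1] nor  r2, r3, r1  →  {r0:0, r1:0, r2:65524, r3:11}
[2] beq  r3, r2, L5  →  {r0:0, r1:0, r2:65524, r3:11}  ⟨branch fallthrough⟩
[3] or   r2, r2, r0  →  {r0:0, r1:0, r2:65524, r3:11}
[4] add  r2, r1, r1  →  {r0:0, r1:0, r2:0, r3:11}
[5] beq  r0, r2, L11  →  {r0:0, r1:0, r2:0, r3:11}  ⟨branch taken⟩
[6] addi  r2, r2, 15  →  {r0:0, r1:0, r2:15, r3:11}

r0=0 r1=0 r2=15 r3=11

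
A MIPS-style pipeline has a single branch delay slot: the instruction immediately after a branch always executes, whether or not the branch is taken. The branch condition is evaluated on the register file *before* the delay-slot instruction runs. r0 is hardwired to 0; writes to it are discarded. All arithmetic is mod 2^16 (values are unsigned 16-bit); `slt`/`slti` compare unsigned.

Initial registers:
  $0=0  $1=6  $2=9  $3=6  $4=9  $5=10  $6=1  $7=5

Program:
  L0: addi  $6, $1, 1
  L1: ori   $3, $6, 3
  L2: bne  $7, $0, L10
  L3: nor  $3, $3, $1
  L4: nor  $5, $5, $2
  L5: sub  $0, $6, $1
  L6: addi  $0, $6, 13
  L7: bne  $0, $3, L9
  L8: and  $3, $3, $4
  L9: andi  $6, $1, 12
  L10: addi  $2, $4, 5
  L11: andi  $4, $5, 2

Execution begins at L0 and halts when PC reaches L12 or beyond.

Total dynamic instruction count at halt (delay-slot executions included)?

[0] addi  $6, $1, 1  →  {$0:0, $1:6, $2:9, $3:6, $4:9, $5:10, $6:7, $7:5}
[1] ori   $3, $6, 3  →  {$0:0, $1:6, $2:9, $3:7, $4:9, $5:10, $6:7, $7:5}
[2] bne  $7, $0, L10  →  {$0:0, $1:6, $2:9, $3:7, $4:9, $5:10, $6:7, $7:5}  ⟨branch taken⟩
[3] nor  $3, $3, $1  →  {$0:0, $1:6, $2:9, $3:65528, $4:9, $5:10, $6:7, $7:5}
[10] addi  $2, $4, 5  →  {$0:0, $1:6, $2:14, $3:65528, $4:9, $5:10, $6:7, $7:5}
[11] andi  $4, $5, 2  →  {$0:0, $1:6, $2:14, $3:65528, $4:2, $5:10, $6:7, $7:5}

6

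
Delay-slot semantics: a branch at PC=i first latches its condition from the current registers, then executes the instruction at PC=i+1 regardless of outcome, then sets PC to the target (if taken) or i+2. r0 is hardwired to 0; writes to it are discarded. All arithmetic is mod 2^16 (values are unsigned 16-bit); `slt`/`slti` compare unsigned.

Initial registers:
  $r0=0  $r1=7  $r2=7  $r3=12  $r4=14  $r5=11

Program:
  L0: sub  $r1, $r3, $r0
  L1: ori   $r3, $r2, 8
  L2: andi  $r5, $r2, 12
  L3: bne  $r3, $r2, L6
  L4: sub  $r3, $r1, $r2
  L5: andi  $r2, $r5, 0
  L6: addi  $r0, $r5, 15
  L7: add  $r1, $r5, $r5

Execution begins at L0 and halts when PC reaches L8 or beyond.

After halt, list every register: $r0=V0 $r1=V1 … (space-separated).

$r0=0 $r1=8 $r2=7 $r3=5 $r4=14 $r5=4

[0] sub  $r1, $r3, $r0  →  {$r0:0, $r1:12, $r2:7, $r3:12, $r4:14, $r5:11}
[1] ori   $r3, $r2, 8  →  {$r0:0, $r1:12, $r2:7, $r3:15, $r4:14, $r5:11}
[2] andi  $r5, $r2, 12  →  {$r0:0, $r1:12, $r2:7, $r3:15, $r4:14, $r5:4}
[3] bne  $r3, $r2, L6  →  {$r0:0, $r1:12, $r2:7, $r3:15, $r4:14, $r5:4}  ⟨branch taken⟩
[4] sub  $r3, $r1, $r2  →  {$r0:0, $r1:12, $r2:7, $r3:5, $r4:14, $r5:4}
[6] addi  $r0, $r5, 15  →  {$r0:0, $r1:12, $r2:7, $r3:5, $r4:14, $r5:4}
[7] add  $r1, $r5, $r5  →  {$r0:0, $r1:8, $r2:7, $r3:5, $r4:14, $r5:4}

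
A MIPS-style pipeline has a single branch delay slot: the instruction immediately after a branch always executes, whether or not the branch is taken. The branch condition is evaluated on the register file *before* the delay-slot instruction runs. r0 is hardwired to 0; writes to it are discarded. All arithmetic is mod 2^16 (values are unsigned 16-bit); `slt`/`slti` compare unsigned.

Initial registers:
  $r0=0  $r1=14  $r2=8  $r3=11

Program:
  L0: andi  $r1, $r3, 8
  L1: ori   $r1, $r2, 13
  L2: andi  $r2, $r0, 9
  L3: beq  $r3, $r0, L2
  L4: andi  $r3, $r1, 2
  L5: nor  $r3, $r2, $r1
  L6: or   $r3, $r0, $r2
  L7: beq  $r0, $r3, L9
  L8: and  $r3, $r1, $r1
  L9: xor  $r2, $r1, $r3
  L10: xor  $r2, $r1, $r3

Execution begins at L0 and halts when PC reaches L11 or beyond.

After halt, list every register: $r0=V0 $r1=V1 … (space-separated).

$r0=0 $r1=13 $r2=0 $r3=13

[0] andi  $r1, $r3, 8  →  {$r0:0, $r1:8, $r2:8, $r3:11}
[1] ori   $r1, $r2, 13  →  {$r0:0, $r1:13, $r2:8, $r3:11}
[2] andi  $r2, $r0, 9  →  {$r0:0, $r1:13, $r2:0, $r3:11}
[3] beq  $r3, $r0, L2  →  {$r0:0, $r1:13, $r2:0, $r3:11}  ⟨branch fallthrough⟩
[4] andi  $r3, $r1, 2  →  {$r0:0, $r1:13, $r2:0, $r3:0}
[5] nor  $r3, $r2, $r1  →  {$r0:0, $r1:13, $r2:0, $r3:65522}
[6] or   $r3, $r0, $r2  →  {$r0:0, $r1:13, $r2:0, $r3:0}
[7] beq  $r0, $r3, L9  →  {$r0:0, $r1:13, $r2:0, $r3:0}  ⟨branch taken⟩
[8] and  $r3, $r1, $r1  →  {$r0:0, $r1:13, $r2:0, $r3:13}
[9] xor  $r2, $r1, $r3  →  {$r0:0, $r1:13, $r2:0, $r3:13}
[10] xor  $r2, $r1, $r3  →  {$r0:0, $r1:13, $r2:0, $r3:13}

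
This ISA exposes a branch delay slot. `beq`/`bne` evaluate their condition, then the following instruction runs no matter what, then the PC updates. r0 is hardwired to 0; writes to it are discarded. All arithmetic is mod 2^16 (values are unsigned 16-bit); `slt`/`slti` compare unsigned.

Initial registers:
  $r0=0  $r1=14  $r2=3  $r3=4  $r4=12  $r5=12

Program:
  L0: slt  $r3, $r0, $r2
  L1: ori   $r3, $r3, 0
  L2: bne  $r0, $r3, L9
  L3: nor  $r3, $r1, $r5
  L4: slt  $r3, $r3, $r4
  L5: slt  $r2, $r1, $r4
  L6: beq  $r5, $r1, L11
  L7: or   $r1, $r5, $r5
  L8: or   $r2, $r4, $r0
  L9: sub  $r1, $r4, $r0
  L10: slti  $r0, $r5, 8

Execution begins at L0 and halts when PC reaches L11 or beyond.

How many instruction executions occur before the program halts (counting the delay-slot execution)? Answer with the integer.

6

[0] slt  $r3, $r0, $r2  →  {$r0:0, $r1:14, $r2:3, $r3:1, $r4:12, $r5:12}
[1] ori   $r3, $r3, 0  →  {$r0:0, $r1:14, $r2:3, $r3:1, $r4:12, $r5:12}
[2] bne  $r0, $r3, L9  →  {$r0:0, $r1:14, $r2:3, $r3:1, $r4:12, $r5:12}  ⟨branch taken⟩
[3] nor  $r3, $r1, $r5  →  {$r0:0, $r1:14, $r2:3, $r3:65521, $r4:12, $r5:12}
[9] sub  $r1, $r4, $r0  →  {$r0:0, $r1:12, $r2:3, $r3:65521, $r4:12, $r5:12}
[10] slti  $r0, $r5, 8  →  {$r0:0, $r1:12, $r2:3, $r3:65521, $r4:12, $r5:12}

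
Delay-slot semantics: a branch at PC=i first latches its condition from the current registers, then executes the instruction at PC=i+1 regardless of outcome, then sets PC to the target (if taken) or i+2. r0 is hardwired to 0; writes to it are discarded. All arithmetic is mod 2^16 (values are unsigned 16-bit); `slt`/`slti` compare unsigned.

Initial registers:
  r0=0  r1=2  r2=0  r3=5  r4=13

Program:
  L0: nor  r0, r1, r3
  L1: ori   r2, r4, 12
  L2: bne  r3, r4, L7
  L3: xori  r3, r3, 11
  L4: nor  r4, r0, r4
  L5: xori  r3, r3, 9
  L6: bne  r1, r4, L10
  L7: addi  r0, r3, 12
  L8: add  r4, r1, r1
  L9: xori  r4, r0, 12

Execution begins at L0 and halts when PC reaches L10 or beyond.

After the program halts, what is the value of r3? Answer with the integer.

  step pc=0: nor  r0, r1, r3  regs=(0,2,0,5,13)
  step pc=1: ori   r2, r4, 12  regs=(0,2,13,5,13)
  step pc=2: bne  r3, r4, L7  cond=T  regs=(0,2,13,5,13)
  step pc=3: xori  r3, r3, 11  regs=(0,2,13,14,13)
  step pc=7: addi  r0, r3, 12  regs=(0,2,13,14,13)
  step pc=8: add  r4, r1, r1  regs=(0,2,13,14,4)
  step pc=9: xori  r4, r0, 12  regs=(0,2,13,14,12)

14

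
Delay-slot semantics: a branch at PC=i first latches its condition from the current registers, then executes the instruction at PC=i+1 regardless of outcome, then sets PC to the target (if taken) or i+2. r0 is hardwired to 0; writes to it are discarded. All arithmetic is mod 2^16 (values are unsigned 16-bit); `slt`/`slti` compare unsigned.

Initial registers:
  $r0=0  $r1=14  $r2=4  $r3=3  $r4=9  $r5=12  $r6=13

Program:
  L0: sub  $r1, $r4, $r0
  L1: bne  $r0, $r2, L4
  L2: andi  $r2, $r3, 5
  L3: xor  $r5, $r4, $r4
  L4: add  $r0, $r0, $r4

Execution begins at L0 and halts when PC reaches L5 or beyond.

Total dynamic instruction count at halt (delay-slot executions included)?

4

PC=0  sub  $r1, $r4, $r0     | $r0=0 $r1=9 $r2=4 $r3=3 $r4=9 $r5=12 $r6=13
PC=1  bne  $r0, $r2, L4      | $r0=0 $r1=9 $r2=4 $r3=3 $r4=9 $r5=12 $r6=13  [TAKEN]
PC=2  andi  $r2, $r3, 5      | $r0=0 $r1=9 $r2=1 $r3=3 $r4=9 $r5=12 $r6=13
PC=4  add  $r0, $r0, $r4     | $r0=0 $r1=9 $r2=1 $r3=3 $r4=9 $r5=12 $r6=13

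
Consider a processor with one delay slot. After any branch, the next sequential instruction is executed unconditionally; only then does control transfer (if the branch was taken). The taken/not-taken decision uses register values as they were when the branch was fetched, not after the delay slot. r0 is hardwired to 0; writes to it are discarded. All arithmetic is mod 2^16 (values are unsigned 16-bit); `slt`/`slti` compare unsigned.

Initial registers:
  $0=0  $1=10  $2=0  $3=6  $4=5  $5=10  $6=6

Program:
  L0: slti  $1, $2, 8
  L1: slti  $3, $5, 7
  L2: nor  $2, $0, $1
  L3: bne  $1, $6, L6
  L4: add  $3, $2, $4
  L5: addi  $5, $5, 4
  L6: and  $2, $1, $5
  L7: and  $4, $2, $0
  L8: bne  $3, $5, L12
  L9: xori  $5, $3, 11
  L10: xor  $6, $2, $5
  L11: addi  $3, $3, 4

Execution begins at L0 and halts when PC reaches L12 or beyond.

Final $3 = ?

  step pc=0: slti  $1, $2, 8  regs=(0,1,0,6,5,10,6)
  step pc=1: slti  $3, $5, 7  regs=(0,1,0,0,5,10,6)
  step pc=2: nor  $2, $0, $1  regs=(0,1,65534,0,5,10,6)
  step pc=3: bne  $1, $6, L6  cond=T  regs=(0,1,65534,0,5,10,6)
  step pc=4: add  $3, $2, $4  regs=(0,1,65534,3,5,10,6)
  step pc=6: and  $2, $1, $5  regs=(0,1,0,3,5,10,6)
  step pc=7: and  $4, $2, $0  regs=(0,1,0,3,0,10,6)
  step pc=8: bne  $3, $5, L12  cond=T  regs=(0,1,0,3,0,10,6)
  step pc=9: xori  $5, $3, 11  regs=(0,1,0,3,0,8,6)

3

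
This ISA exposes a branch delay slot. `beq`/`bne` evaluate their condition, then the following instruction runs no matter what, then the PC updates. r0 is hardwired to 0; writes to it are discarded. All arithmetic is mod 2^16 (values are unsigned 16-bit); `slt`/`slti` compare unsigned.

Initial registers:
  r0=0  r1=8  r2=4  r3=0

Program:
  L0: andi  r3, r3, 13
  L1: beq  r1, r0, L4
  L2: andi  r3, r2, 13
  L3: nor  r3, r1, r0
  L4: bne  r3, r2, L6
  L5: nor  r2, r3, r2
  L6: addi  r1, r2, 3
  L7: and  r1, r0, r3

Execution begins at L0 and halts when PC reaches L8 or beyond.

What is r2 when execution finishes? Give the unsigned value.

PC=0  andi  r3, r3, 13       | r0=0 r1=8 r2=4 r3=0
PC=1  beq  r1, r0, L4        | r0=0 r1=8 r2=4 r3=0  [not taken]
PC=2  andi  r3, r2, 13       | r0=0 r1=8 r2=4 r3=4
PC=3  nor  r3, r1, r0        | r0=0 r1=8 r2=4 r3=65527
PC=4  bne  r3, r2, L6        | r0=0 r1=8 r2=4 r3=65527  [TAKEN]
PC=5  nor  r2, r3, r2        | r0=0 r1=8 r2=8 r3=65527
PC=6  addi  r1, r2, 3        | r0=0 r1=11 r2=8 r3=65527
PC=7  and  r1, r0, r3        | r0=0 r1=0 r2=8 r3=65527

8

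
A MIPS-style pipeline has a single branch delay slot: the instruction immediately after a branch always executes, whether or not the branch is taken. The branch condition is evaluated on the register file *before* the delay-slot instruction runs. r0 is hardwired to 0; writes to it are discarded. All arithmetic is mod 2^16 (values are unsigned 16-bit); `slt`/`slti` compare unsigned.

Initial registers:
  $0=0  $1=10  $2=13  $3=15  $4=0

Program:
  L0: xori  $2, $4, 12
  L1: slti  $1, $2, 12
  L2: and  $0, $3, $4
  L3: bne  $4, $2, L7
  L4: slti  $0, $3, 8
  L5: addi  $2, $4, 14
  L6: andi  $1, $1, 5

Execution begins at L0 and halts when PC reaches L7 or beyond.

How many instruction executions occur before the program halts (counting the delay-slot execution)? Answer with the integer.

5

#0 xori  $2, $4, 12 ; 0/10/12/15/0
#1 slti  $1, $2, 12 ; 0/0/12/15/0
#2 and  $0, $3, $4 ; 0/0/12/15/0
#3 bne  $4, $2, L7 ; 0/0/12/15/0 ; →target
#4 slti  $0, $3, 8 ; 0/0/12/15/0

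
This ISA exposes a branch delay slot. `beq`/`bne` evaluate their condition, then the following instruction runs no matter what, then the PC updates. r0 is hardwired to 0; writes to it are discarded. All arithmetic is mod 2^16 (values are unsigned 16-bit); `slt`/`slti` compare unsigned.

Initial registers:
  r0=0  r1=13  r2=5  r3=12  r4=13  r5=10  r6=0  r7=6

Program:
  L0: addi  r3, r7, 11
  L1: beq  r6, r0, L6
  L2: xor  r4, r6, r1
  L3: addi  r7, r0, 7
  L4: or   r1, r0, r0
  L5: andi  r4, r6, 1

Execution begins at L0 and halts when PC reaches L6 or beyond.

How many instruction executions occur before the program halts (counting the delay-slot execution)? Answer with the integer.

[0] addi  r3, r7, 11  →  {r0:0, r1:13, r2:5, r3:17, r4:13, r5:10, r6:0, r7:6}
[1] beq  r6, r0, L6  →  {r0:0, r1:13, r2:5, r3:17, r4:13, r5:10, r6:0, r7:6}  ⟨branch taken⟩
[2] xor  r4, r6, r1  →  {r0:0, r1:13, r2:5, r3:17, r4:13, r5:10, r6:0, r7:6}

3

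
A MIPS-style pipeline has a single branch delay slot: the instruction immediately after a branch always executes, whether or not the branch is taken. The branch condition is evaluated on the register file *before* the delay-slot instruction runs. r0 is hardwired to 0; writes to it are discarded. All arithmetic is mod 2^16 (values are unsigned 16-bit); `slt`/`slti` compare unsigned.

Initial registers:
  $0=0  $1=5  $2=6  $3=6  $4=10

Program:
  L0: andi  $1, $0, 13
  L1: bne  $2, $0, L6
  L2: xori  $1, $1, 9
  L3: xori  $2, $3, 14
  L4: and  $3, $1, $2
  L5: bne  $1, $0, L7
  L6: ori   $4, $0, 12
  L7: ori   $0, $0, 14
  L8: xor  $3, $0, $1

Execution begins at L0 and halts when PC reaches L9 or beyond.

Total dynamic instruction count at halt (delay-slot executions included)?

  step pc=0: andi  $1, $0, 13  regs=(0,0,6,6,10)
  step pc=1: bne  $2, $0, L6  cond=T  regs=(0,0,6,6,10)
  step pc=2: xori  $1, $1, 9  regs=(0,9,6,6,10)
  step pc=6: ori   $4, $0, 12  regs=(0,9,6,6,12)
  step pc=7: ori   $0, $0, 14  regs=(0,9,6,6,12)
  step pc=8: xor  $3, $0, $1  regs=(0,9,6,9,12)

6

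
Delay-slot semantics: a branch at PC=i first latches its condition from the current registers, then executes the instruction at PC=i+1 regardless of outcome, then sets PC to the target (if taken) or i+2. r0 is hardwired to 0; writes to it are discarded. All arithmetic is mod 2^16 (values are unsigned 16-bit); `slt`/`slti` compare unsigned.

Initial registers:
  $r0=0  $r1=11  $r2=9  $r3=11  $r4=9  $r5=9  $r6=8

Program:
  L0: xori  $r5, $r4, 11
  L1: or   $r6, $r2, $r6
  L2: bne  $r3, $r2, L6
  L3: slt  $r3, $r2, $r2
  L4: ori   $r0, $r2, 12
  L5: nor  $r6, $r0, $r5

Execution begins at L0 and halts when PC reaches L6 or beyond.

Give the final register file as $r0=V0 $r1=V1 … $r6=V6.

PC=0  xori  $r5, $r4, 11     | $r0=0 $r1=11 $r2=9 $r3=11 $r4=9 $r5=2 $r6=8
PC=1  or   $r6, $r2, $r6     | $r0=0 $r1=11 $r2=9 $r3=11 $r4=9 $r5=2 $r6=9
PC=2  bne  $r3, $r2, L6      | $r0=0 $r1=11 $r2=9 $r3=11 $r4=9 $r5=2 $r6=9  [TAKEN]
PC=3  slt  $r3, $r2, $r2     | $r0=0 $r1=11 $r2=9 $r3=0 $r4=9 $r5=2 $r6=9

$r0=0 $r1=11 $r2=9 $r3=0 $r4=9 $r5=2 $r6=9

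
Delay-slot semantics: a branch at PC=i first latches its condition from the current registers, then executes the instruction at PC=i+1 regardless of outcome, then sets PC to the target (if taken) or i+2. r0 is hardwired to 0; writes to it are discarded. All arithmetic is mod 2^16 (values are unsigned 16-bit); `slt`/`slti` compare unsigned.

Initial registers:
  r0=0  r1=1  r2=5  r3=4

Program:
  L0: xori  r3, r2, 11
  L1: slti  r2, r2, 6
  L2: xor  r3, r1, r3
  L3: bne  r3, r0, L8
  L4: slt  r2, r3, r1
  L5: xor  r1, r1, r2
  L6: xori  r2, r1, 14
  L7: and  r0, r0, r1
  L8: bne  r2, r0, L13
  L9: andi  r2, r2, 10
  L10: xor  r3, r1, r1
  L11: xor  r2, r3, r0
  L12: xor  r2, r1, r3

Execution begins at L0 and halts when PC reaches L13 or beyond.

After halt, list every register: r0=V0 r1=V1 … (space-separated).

r0=0 r1=1 r2=1 r3=0

  step pc=0: xori  r3, r2, 11  regs=(0,1,5,14)
  step pc=1: slti  r2, r2, 6  regs=(0,1,1,14)
  step pc=2: xor  r3, r1, r3  regs=(0,1,1,15)
  step pc=3: bne  r3, r0, L8  cond=T  regs=(0,1,1,15)
  step pc=4: slt  r2, r3, r1  regs=(0,1,0,15)
  step pc=8: bne  r2, r0, L13  cond=F  regs=(0,1,0,15)
  step pc=9: andi  r2, r2, 10  regs=(0,1,0,15)
  step pc=10: xor  r3, r1, r1  regs=(0,1,0,0)
  step pc=11: xor  r2, r3, r0  regs=(0,1,0,0)
  step pc=12: xor  r2, r1, r3  regs=(0,1,1,0)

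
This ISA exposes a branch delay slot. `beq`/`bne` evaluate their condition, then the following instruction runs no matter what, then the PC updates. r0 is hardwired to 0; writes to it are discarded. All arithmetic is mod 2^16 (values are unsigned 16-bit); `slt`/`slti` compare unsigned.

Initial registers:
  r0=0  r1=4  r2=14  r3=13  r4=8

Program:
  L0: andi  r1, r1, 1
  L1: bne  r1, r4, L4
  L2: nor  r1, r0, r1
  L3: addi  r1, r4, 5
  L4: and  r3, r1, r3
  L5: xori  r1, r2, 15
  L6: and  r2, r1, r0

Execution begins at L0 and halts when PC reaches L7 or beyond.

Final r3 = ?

13

  step pc=0: andi  r1, r1, 1  regs=(0,0,14,13,8)
  step pc=1: bne  r1, r4, L4  cond=T  regs=(0,0,14,13,8)
  step pc=2: nor  r1, r0, r1  regs=(0,65535,14,13,8)
  step pc=4: and  r3, r1, r3  regs=(0,65535,14,13,8)
  step pc=5: xori  r1, r2, 15  regs=(0,1,14,13,8)
  step pc=6: and  r2, r1, r0  regs=(0,1,0,13,8)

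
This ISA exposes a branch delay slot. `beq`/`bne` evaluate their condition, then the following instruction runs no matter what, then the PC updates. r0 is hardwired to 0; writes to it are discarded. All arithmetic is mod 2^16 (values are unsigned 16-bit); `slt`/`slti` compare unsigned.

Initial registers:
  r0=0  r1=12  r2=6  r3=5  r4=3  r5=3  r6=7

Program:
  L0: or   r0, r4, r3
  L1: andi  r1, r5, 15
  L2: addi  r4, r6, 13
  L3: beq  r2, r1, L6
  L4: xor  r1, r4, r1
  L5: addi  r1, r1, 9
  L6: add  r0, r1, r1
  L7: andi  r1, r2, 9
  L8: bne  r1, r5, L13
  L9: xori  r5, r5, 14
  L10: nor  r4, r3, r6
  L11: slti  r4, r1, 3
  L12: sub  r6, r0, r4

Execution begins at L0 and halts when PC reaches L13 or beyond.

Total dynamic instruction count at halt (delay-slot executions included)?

  step pc=0: or   r0, r4, r3  regs=(0,12,6,5,3,3,7)
  step pc=1: andi  r1, r5, 15  regs=(0,3,6,5,3,3,7)
  step pc=2: addi  r4, r6, 13  regs=(0,3,6,5,20,3,7)
  step pc=3: beq  r2, r1, L6  cond=F  regs=(0,3,6,5,20,3,7)
  step pc=4: xor  r1, r4, r1  regs=(0,23,6,5,20,3,7)
  step pc=5: addi  r1, r1, 9  regs=(0,32,6,5,20,3,7)
  step pc=6: add  r0, r1, r1  regs=(0,32,6,5,20,3,7)
  step pc=7: andi  r1, r2, 9  regs=(0,0,6,5,20,3,7)
  step pc=8: bne  r1, r5, L13  cond=T  regs=(0,0,6,5,20,3,7)
  step pc=9: xori  r5, r5, 14  regs=(0,0,6,5,20,13,7)

10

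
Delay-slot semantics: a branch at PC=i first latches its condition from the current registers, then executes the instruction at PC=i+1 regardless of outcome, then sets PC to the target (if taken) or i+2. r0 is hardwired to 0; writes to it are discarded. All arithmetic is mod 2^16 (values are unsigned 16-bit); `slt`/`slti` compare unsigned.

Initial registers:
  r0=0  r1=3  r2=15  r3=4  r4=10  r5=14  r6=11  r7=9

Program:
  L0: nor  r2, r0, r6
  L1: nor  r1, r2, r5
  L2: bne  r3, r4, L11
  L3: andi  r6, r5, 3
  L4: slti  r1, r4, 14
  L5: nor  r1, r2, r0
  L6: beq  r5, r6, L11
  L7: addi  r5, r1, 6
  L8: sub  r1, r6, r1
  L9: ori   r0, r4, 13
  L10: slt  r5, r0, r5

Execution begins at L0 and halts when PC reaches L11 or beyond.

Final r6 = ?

2

  step pc=0: nor  r2, r0, r6  regs=(0,3,65524,4,10,14,11,9)
  step pc=1: nor  r1, r2, r5  regs=(0,1,65524,4,10,14,11,9)
  step pc=2: bne  r3, r4, L11  cond=T  regs=(0,1,65524,4,10,14,11,9)
  step pc=3: andi  r6, r5, 3  regs=(0,1,65524,4,10,14,2,9)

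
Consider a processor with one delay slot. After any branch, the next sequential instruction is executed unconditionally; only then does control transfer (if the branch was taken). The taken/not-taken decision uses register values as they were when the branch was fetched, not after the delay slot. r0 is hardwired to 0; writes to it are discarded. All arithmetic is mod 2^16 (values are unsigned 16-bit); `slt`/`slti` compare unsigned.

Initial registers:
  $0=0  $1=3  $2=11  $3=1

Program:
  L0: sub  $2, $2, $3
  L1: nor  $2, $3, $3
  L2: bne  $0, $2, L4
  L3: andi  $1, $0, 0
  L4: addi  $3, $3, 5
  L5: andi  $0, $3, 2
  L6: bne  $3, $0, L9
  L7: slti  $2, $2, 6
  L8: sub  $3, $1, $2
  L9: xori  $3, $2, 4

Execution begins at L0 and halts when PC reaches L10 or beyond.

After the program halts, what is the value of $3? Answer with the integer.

4

  step pc=0: sub  $2, $2, $3  regs=(0,3,10,1)
  step pc=1: nor  $2, $3, $3  regs=(0,3,65534,1)
  step pc=2: bne  $0, $2, L4  cond=T  regs=(0,3,65534,1)
  step pc=3: andi  $1, $0, 0  regs=(0,0,65534,1)
  step pc=4: addi  $3, $3, 5  regs=(0,0,65534,6)
  step pc=5: andi  $0, $3, 2  regs=(0,0,65534,6)
  step pc=6: bne  $3, $0, L9  cond=T  regs=(0,0,65534,6)
  step pc=7: slti  $2, $2, 6  regs=(0,0,0,6)
  step pc=9: xori  $3, $2, 4  regs=(0,0,0,4)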